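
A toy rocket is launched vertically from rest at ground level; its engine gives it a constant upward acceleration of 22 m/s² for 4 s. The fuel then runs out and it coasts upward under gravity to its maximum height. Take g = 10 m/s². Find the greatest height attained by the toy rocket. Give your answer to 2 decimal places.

Phase 1 (powered ascent): v₀ = 0 m/s, a = 22 m/s².
v = v₀ + at = 0 + (22)(4) = 88.0 m/s
Δx = v₀t + ½at² = 0·4 + 0.5·22·4² = 176 m

Phase 2 (coasting upward): v₀ = 88.0 m/s, a = -10 m/s².
v = v₀ + at → t = (0 − 88.0) / -10 = 8.80 s
v² = v₀² + 2aΔx → Δx = (0² − 88.0²)/(2·-10) = 387 m
Maximum height = 176 + 387 = 563 m

563.20 m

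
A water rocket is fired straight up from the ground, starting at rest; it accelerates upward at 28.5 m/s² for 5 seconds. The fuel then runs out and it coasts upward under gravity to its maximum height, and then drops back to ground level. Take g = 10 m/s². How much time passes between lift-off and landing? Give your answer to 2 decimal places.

Phase 1 (powered ascent): v₀ = 0 m/s, a = 28.5 m/s².
v = v₀ + at = 0 + (28.5)(5) = 142 m/s
Δx = v₀t + ½at² = 0·5 + 0.5·28.5·5² = 356 m

Phase 2 (coasting upward): v₀ = 142 m/s, a = -10 m/s².
v = v₀ + at → t = (0 − 142) / -10 = 14.2 s
v² = v₀² + 2aΔx → Δx = (0² − 142²)/(2·-10) = 1020 m

Phase 3 (free fall): v₀ = 0 m/s, a = -10 m/s².
Falls 1370 m from rest: t = √(2·1370/10) = 16.6 s; v = g·t = 166 m/s.
Total time = 5.00 + 14.2 + 16.6 = 35.8 s

35.81 s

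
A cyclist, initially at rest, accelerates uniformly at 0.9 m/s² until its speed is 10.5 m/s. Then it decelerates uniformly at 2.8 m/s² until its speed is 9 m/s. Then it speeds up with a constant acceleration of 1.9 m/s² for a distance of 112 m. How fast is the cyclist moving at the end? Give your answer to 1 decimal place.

Phase 1 (accelerating): v₀ = 0 m/s, a = 0.9 m/s².
v = v₀ + at → t = (10.5 − 0) / 0.9 = 11.7 s
v² = v₀² + 2aΔx → Δx = (10.5² − 0²)/(2·0.9) = 61.2 m

Phase 2 (decelerating): v₀ = 10.5 m/s, a = -2.8 m/s².
v = v₀ + at → t = (9 − 10.5) / -2.8 = 0.536 s
v² = v₀² + 2aΔx → Δx = (9² − 10.5²)/(2·-2.8) = 5.22 m

Phase 3 (accelerating): v₀ = 9.00 m/s, a = 1.9 m/s².
v² = v₀² + 2aΔx = 9.00² + 2·1.9·112 = 507 → v = 22.5 m/s
t = (v − v₀)/a = (22.5 − 9.00)/1.9 = 7.11 s
Final speed = 22.5 m/s

22.5 m/s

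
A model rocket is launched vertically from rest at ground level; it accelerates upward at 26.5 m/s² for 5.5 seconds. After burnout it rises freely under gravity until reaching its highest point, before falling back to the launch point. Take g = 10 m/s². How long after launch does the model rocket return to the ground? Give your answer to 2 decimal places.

Phase 1 (powered ascent): v₀ = 0 m/s, a = 26.5 m/s².
v = v₀ + at = 0 + (26.5)(5.5) = 146 m/s
Δx = v₀t + ½at² = 0·5.5 + 0.5·26.5·5.5² = 401 m

Phase 2 (coasting upward): v₀ = 146 m/s, a = -10 m/s².
v = v₀ + at → t = (0 − 146) / -10 = 14.6 s
v² = v₀² + 2aΔx → Δx = (0² − 146²)/(2·-10) = 1060 m

Phase 3 (free fall): v₀ = 0 m/s, a = -10 m/s².
Falls 1460 m from rest: t = √(2·1460/10) = 17.1 s; v = g·t = 171 m/s.
Total time = 5.50 + 14.6 + 17.1 = 37.2 s

37.18 s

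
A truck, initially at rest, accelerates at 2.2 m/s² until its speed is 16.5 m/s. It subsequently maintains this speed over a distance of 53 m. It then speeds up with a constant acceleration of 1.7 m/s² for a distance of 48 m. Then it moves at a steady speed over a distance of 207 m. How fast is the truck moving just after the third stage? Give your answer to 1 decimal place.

Phase 1 (accelerating): v₀ = 0 m/s, a = 2.2 m/s².
v = v₀ + at → t = (16.5 − 0) / 2.2 = 7.50 s
v² = v₀² + 2aΔx → Δx = (16.5² − 0²)/(2·2.2) = 61.9 m

Phase 2 (constant speed): v₀ = 16.5 m/s, a = 0 m/s².
Constant speed: t = d/v = 53/16.5 = 3.21 s

Phase 3 (accelerating): v₀ = 16.5 m/s, a = 1.7 m/s².
v² = v₀² + 2aΔx = 16.5² + 2·1.7·48 = 435 → v = 20.9 m/s
t = (v − v₀)/a = (20.9 − 16.5)/1.7 = 2.57 s
Speed at end of phase 3 = 20.9 m/s

20.9 m/s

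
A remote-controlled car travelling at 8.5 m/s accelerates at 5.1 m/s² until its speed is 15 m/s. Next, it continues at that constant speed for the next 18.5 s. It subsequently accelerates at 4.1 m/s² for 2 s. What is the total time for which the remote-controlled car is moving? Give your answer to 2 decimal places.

21.77 s

Phase 1 (accelerating): v₀ = 8.50 m/s, a = 5.1 m/s².
v = v₀ + at → t = (15 − 8.50) / 5.1 = 1.27 s
v² = v₀² + 2aΔx → Δx = (15² − 8.50²)/(2·5.1) = 15.0 m

Phase 2 (constant speed): v₀ = 15.0 m/s, a = 0 m/s².
v = v₀ + at = 15.0 + (0)(18.5) = 15.0 m/s
Δx = v₀t + ½at² = 15.0·18.5 + 0.5·0·18.5² = 278 m

Phase 3 (accelerating): v₀ = 15.0 m/s, a = 4.1 m/s².
v = v₀ + at = 15.0 + (4.1)(2) = 23.2 m/s
Δx = v₀t + ½at² = 15.0·2 + 0.5·4.1·2² = 38.2 m
Total time = 1.27 + 18.5 + 2.00 = 21.8 s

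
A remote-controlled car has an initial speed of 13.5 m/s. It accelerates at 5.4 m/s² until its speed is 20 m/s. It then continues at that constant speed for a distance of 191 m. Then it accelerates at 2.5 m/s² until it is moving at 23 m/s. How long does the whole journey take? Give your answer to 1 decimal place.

Phase 1 (accelerating): v₀ = 13.5 m/s, a = 5.4 m/s².
v = v₀ + at → t = (20 − 13.5) / 5.4 = 1.20 s
v² = v₀² + 2aΔx → Δx = (20² − 13.5²)/(2·5.4) = 20.2 m

Phase 2 (constant speed): v₀ = 20.0 m/s, a = 0 m/s².
Constant speed: t = d/v = 191/20.0 = 9.55 s

Phase 3 (accelerating): v₀ = 20.0 m/s, a = 2.5 m/s².
v = v₀ + at → t = (23 − 20.0) / 2.5 = 1.20 s
v² = v₀² + 2aΔx → Δx = (23² − 20.0²)/(2·2.5) = 25.8 m
Total time = 1.20 + 9.55 + 1.20 = 12.0 s

12.0 s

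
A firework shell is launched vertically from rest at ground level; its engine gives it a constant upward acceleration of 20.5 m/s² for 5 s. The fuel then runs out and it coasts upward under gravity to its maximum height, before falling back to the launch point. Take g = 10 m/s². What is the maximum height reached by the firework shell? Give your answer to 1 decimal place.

Phase 1 (powered ascent): v₀ = 0 m/s, a = 20.5 m/s².
v = v₀ + at = 0 + (20.5)(5) = 102 m/s
Δx = v₀t + ½at² = 0·5 + 0.5·20.5·5² = 256 m

Phase 2 (coasting upward): v₀ = 102 m/s, a = -10 m/s².
v = v₀ + at → t = (0 − 102) / -10 = 10.2 s
v² = v₀² + 2aΔx → Δx = (0² − 102²)/(2·-10) = 525 m
Maximum height = 256 + 525 = 782 m

781.6 m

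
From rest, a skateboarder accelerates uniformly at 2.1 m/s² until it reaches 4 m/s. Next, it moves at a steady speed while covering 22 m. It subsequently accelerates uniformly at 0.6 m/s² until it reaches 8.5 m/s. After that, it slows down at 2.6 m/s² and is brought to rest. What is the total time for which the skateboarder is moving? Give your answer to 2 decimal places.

18.17 s

Phase 1 (accelerating): v₀ = 0 m/s, a = 2.1 m/s².
v = v₀ + at → t = (4 − 0) / 2.1 = 1.90 s
v² = v₀² + 2aΔx → Δx = (4² − 0²)/(2·2.1) = 3.81 m

Phase 2 (constant speed): v₀ = 4.00 m/s, a = 0 m/s².
Constant speed: t = d/v = 22/4.00 = 5.50 s

Phase 3 (accelerating): v₀ = 4.00 m/s, a = 0.6 m/s².
v = v₀ + at → t = (8.5 − 4.00) / 0.6 = 7.50 s
v² = v₀² + 2aΔx → Δx = (8.5² − 4.00²)/(2·0.6) = 46.9 m

Phase 4 (decelerating): v₀ = 8.50 m/s, a = -2.6 m/s².
v = v₀ + at → t = (0 − 8.50) / -2.6 = 3.27 s
v² = v₀² + 2aΔx → Δx = (0² − 8.50²)/(2·-2.6) = 13.9 m
Total time = 1.90 + 5.50 + 7.50 + 3.27 = 18.2 s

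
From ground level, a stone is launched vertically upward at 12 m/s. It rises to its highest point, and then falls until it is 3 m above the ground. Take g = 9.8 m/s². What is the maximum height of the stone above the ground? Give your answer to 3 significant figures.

7.35 m

Phase 1 (rising): v₀ = 12.0 m/s, a = -9.8 m/s².
v = v₀ + at → t = (0 − 12.0) / -9.8 = 1.22 s
v² = v₀² + 2aΔx → Δx = (0² − 12.0²)/(2·-9.8) = 7.35 m
Maximum height = 7.35 m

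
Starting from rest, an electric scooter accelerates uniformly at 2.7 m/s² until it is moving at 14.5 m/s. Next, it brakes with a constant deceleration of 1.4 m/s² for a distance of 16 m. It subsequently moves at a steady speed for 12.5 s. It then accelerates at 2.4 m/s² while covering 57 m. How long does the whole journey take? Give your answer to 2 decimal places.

Phase 1 (accelerating): v₀ = 0 m/s, a = 2.7 m/s².
v = v₀ + at → t = (14.5 − 0) / 2.7 = 5.37 s
v² = v₀² + 2aΔx → Δx = (14.5² − 0²)/(2·2.7) = 38.9 m

Phase 2 (decelerating): v₀ = 14.5 m/s, a = -1.4 m/s².
v² = v₀² + 2aΔx = 14.5² + 2·-1.4·16 = 165 → v = 12.9 m/s
t = (v − v₀)/a = (12.9 − 14.5)/-1.4 = 1.17 s

Phase 3 (constant speed): v₀ = 12.9 m/s, a = 0 m/s².
v = v₀ + at = 12.9 + (0)(12.5) = 12.9 m/s
Δx = v₀t + ½at² = 12.9·12.5 + 0.5·0·12.5² = 161 m

Phase 4 (accelerating): v₀ = 12.9 m/s, a = 2.4 m/s².
v² = v₀² + 2aΔx = 12.9² + 2·2.4·57 = 439 → v = 21.0 m/s
t = (v − v₀)/a = (21.0 − 12.9)/2.4 = 3.37 s
Total time = 5.37 + 1.17 + 12.5 + 3.37 = 22.4 s

22.41 s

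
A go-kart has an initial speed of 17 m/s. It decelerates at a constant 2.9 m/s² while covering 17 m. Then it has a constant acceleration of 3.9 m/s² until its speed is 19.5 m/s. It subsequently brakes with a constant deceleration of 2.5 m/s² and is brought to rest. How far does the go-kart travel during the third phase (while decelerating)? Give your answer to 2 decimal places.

76.05 m

Phase 1 (decelerating): v₀ = 17.0 m/s, a = -2.9 m/s².
v² = v₀² + 2aΔx = 17.0² + 2·-2.9·17 = 190 → v = 13.8 m/s
t = (v − v₀)/a = (13.8 − 17.0)/-2.9 = 1.10 s

Phase 2 (accelerating): v₀ = 13.8 m/s, a = 3.9 m/s².
v = v₀ + at → t = (19.5 − 13.8) / 3.9 = 1.46 s
v² = v₀² + 2aΔx → Δx = (19.5² − 13.8²)/(2·3.9) = 24.3 m

Phase 3 (decelerating): v₀ = 19.5 m/s, a = -2.5 m/s².
v = v₀ + at → t = (0 − 19.5) / -2.5 = 7.80 s
v² = v₀² + 2aΔx → Δx = (0² − 19.5²)/(2·-2.5) = 76.0 m
Distance in phase 3 = 76.0 m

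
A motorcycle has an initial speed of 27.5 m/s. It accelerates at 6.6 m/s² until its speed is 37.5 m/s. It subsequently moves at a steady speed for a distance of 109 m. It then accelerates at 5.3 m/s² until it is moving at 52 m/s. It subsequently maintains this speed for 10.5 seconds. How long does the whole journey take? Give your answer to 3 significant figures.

Phase 1 (accelerating): v₀ = 27.5 m/s, a = 6.6 m/s².
v = v₀ + at → t = (37.5 − 27.5) / 6.6 = 1.52 s
v² = v₀² + 2aΔx → Δx = (37.5² − 27.5²)/(2·6.6) = 49.2 m

Phase 2 (constant speed): v₀ = 37.5 m/s, a = 0 m/s².
Constant speed: t = d/v = 109/37.5 = 2.91 s

Phase 3 (accelerating): v₀ = 37.5 m/s, a = 5.3 m/s².
v = v₀ + at → t = (52 − 37.5) / 5.3 = 2.74 s
v² = v₀² + 2aΔx → Δx = (52² − 37.5²)/(2·5.3) = 122 m

Phase 4 (constant speed): v₀ = 52.0 m/s, a = 0 m/s².
v = v₀ + at = 52.0 + (0)(10.5) = 52.0 m/s
Δx = v₀t + ½at² = 52.0·10.5 + 0.5·0·10.5² = 546 m
Total time = 1.52 + 2.91 + 2.74 + 10.5 = 17.7 s

17.7 s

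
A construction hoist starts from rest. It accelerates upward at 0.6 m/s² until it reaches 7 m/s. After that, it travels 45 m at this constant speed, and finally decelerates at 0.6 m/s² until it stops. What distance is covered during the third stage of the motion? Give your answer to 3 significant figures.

40.8 m

Phase 1 (accelerating): v₀ = 0 m/s, a = 0.6 m/s².
v = v₀ + at → t = (7 − 0) / 0.6 = 11.7 s
v² = v₀² + 2aΔx → Δx = (7² − 0²)/(2·0.6) = 40.8 m

Phase 2 (constant speed): v₀ = 7.00 m/s, a = 0 m/s².
Constant speed: t = d/v = 45/7.00 = 6.43 s

Phase 3 (decelerating): v₀ = 7.00 m/s, a = -0.6 m/s².
v = v₀ + at → t = (0 − 7.00) / -0.6 = 11.7 s
v² = v₀² + 2aΔx → Δx = (0² − 7.00²)/(2·-0.6) = 40.8 m
Distance in phase 3 = 40.8 m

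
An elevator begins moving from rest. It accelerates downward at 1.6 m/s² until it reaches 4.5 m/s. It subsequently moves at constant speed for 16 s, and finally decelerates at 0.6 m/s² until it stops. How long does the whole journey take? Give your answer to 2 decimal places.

26.31 s

Phase 1 (accelerating): v₀ = 0 m/s, a = 1.6 m/s².
v = v₀ + at → t = (4.5 − 0) / 1.6 = 2.81 s
v² = v₀² + 2aΔx → Δx = (4.5² − 0²)/(2·1.6) = 6.33 m

Phase 2 (constant speed): v₀ = 4.50 m/s, a = 0 m/s².
v = v₀ + at = 4.50 + (0)(16) = 4.50 m/s
Δx = v₀t + ½at² = 4.50·16 + 0.5·0·16² = 72.0 m

Phase 3 (decelerating): v₀ = 4.50 m/s, a = -0.6 m/s².
v = v₀ + at → t = (0 − 4.50) / -0.6 = 7.50 s
v² = v₀² + 2aΔx → Δx = (0² − 4.50²)/(2·-0.6) = 16.9 m
Total time = 2.81 + 16.0 + 7.50 = 26.3 s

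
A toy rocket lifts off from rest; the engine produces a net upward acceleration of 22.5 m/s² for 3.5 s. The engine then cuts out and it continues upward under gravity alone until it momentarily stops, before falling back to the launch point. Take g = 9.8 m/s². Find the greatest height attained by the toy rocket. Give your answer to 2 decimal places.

Phase 1 (powered ascent): v₀ = 0 m/s, a = 22.5 m/s².
v = v₀ + at = 0 + (22.5)(3.5) = 78.8 m/s
Δx = v₀t + ½at² = 0·3.5 + 0.5·22.5·3.5² = 138 m

Phase 2 (coasting upward): v₀ = 78.8 m/s, a = -9.8 m/s².
v = v₀ + at → t = (0 − 78.8) / -9.8 = 8.04 s
v² = v₀² + 2aΔx → Δx = (0² − 78.8²)/(2·-9.8) = 316 m
Maximum height = 138 + 316 = 454 m

454.22 m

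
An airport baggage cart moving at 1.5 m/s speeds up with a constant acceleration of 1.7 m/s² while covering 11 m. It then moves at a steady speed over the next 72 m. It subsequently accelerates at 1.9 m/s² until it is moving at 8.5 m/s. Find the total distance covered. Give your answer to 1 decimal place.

91.6 m

Phase 1 (accelerating): v₀ = 1.50 m/s, a = 1.7 m/s².
v² = v₀² + 2aΔx = 1.50² + 2·1.7·11 = 39.6 → v = 6.30 m/s
t = (v − v₀)/a = (6.30 − 1.50)/1.7 = 2.82 s

Phase 2 (constant speed): v₀ = 6.30 m/s, a = 0 m/s².
Constant speed: t = d/v = 72/6.30 = 11.4 s

Phase 3 (accelerating): v₀ = 6.30 m/s, a = 1.9 m/s².
v = v₀ + at → t = (8.5 − 6.30) / 1.9 = 1.16 s
v² = v₀² + 2aΔx → Δx = (8.5² − 6.30²)/(2·1.9) = 8.58 m
Total distance = 11.0 + 72.0 + 8.58 = 91.6 m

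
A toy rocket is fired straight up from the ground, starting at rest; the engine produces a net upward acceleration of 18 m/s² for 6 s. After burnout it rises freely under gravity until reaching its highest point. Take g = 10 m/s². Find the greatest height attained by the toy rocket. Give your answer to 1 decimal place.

Phase 1 (powered ascent): v₀ = 0 m/s, a = 18 m/s².
v = v₀ + at = 0 + (18)(6) = 108 m/s
Δx = v₀t + ½at² = 0·6 + 0.5·18·6² = 324 m

Phase 2 (coasting upward): v₀ = 108 m/s, a = -10 m/s².
v = v₀ + at → t = (0 − 108) / -10 = 10.8 s
v² = v₀² + 2aΔx → Δx = (0² − 108²)/(2·-10) = 583 m
Maximum height = 324 + 583 = 907 m

907.2 m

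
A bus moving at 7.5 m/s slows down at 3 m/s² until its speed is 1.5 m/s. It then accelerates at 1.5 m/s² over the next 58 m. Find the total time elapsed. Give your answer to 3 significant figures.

9.85 s

Phase 1 (decelerating): v₀ = 7.50 m/s, a = -3 m/s².
v = v₀ + at → t = (1.5 − 7.50) / -3 = 2.00 s
v² = v₀² + 2aΔx → Δx = (1.5² − 7.50²)/(2·-3) = 9.00 m

Phase 2 (accelerating): v₀ = 1.50 m/s, a = 1.5 m/s².
v² = v₀² + 2aΔx = 1.50² + 2·1.5·58 = 176 → v = 13.3 m/s
t = (v − v₀)/a = (13.3 − 1.50)/1.5 = 7.85 s
Total time = 2.00 + 7.85 = 9.85 s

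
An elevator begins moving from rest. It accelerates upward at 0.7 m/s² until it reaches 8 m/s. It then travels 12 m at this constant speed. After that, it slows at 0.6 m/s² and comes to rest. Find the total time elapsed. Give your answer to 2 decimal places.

26.26 s

Phase 1 (accelerating): v₀ = 0 m/s, a = 0.7 m/s².
v = v₀ + at → t = (8 − 0) / 0.7 = 11.4 s
v² = v₀² + 2aΔx → Δx = (8² − 0²)/(2·0.7) = 45.7 m

Phase 2 (constant speed): v₀ = 8.00 m/s, a = 0 m/s².
Constant speed: t = d/v = 12/8.00 = 1.50 s

Phase 3 (decelerating): v₀ = 8.00 m/s, a = -0.6 m/s².
v = v₀ + at → t = (0 − 8.00) / -0.6 = 13.3 s
v² = v₀² + 2aΔx → Δx = (0² − 8.00²)/(2·-0.6) = 53.3 m
Total time = 11.4 + 1.50 + 13.3 = 26.3 s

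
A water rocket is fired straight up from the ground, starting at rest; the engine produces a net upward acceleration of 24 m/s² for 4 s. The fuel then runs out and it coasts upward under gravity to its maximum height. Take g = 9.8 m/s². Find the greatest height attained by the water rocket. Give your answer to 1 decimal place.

662.2 m

Phase 1 (powered ascent): v₀ = 0 m/s, a = 24 m/s².
v = v₀ + at = 0 + (24)(4) = 96.0 m/s
Δx = v₀t + ½at² = 0·4 + 0.5·24·4² = 192 m

Phase 2 (coasting upward): v₀ = 96.0 m/s, a = -9.8 m/s².
v = v₀ + at → t = (0 − 96.0) / -9.8 = 9.80 s
v² = v₀² + 2aΔx → Δx = (0² − 96.0²)/(2·-9.8) = 470 m
Maximum height = 192 + 470 = 662 m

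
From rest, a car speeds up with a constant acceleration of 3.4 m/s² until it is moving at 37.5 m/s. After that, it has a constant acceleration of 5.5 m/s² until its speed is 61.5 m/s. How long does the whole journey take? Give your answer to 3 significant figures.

15.4 s

Phase 1 (accelerating): v₀ = 0 m/s, a = 3.4 m/s².
v = v₀ + at → t = (37.5 − 0) / 3.4 = 11.0 s
v² = v₀² + 2aΔx → Δx = (37.5² − 0²)/(2·3.4) = 207 m

Phase 2 (accelerating): v₀ = 37.5 m/s, a = 5.5 m/s².
v = v₀ + at → t = (61.5 − 37.5) / 5.5 = 4.36 s
v² = v₀² + 2aΔx → Δx = (61.5² − 37.5²)/(2·5.5) = 216 m
Total time = 11.0 + 4.36 = 15.4 s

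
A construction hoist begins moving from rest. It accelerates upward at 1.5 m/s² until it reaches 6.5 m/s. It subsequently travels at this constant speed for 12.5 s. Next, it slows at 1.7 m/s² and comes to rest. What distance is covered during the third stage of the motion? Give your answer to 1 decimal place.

Phase 1 (accelerating): v₀ = 0 m/s, a = 1.5 m/s².
v = v₀ + at → t = (6.5 − 0) / 1.5 = 4.33 s
v² = v₀² + 2aΔx → Δx = (6.5² − 0²)/(2·1.5) = 14.1 m

Phase 2 (constant speed): v₀ = 6.50 m/s, a = 0 m/s².
v = v₀ + at = 6.50 + (0)(12.5) = 6.50 m/s
Δx = v₀t + ½at² = 6.50·12.5 + 0.5·0·12.5² = 81.2 m

Phase 3 (decelerating): v₀ = 6.50 m/s, a = -1.7 m/s².
v = v₀ + at → t = (0 − 6.50) / -1.7 = 3.82 s
v² = v₀² + 2aΔx → Δx = (0² − 6.50²)/(2·-1.7) = 12.4 m
Distance in phase 3 = 12.4 m

12.4 m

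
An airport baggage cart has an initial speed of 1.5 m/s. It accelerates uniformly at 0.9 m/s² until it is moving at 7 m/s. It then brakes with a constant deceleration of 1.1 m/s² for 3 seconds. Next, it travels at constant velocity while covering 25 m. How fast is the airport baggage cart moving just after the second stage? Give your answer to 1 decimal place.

Phase 1 (accelerating): v₀ = 1.50 m/s, a = 0.9 m/s².
v = v₀ + at → t = (7 − 1.50) / 0.9 = 6.11 s
v² = v₀² + 2aΔx → Δx = (7² − 1.50²)/(2·0.9) = 26.0 m

Phase 2 (decelerating): v₀ = 7.00 m/s, a = -1.1 m/s².
v = v₀ + at = 7.00 + (-1.1)(3) = 3.70 m/s
Δx = v₀t + ½at² = 7.00·3 + 0.5·-1.1·3² = 16.1 m
Speed at end of phase 2 = 3.70 m/s

3.7 m/s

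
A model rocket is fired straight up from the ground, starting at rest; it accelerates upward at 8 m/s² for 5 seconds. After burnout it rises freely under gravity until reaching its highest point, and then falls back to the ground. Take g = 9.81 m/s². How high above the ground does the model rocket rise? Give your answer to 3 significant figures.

182 m

Phase 1 (powered ascent): v₀ = 0 m/s, a = 8 m/s².
v = v₀ + at = 0 + (8)(5) = 40.0 m/s
Δx = v₀t + ½at² = 0·5 + 0.5·8·5² = 100 m

Phase 2 (coasting upward): v₀ = 40.0 m/s, a = -9.81 m/s².
v = v₀ + at → t = (0 − 40.0) / -9.81 = 4.08 s
v² = v₀² + 2aΔx → Δx = (0² − 40.0²)/(2·-9.81) = 81.5 m
Maximum height = 100 + 81.5 = 182 m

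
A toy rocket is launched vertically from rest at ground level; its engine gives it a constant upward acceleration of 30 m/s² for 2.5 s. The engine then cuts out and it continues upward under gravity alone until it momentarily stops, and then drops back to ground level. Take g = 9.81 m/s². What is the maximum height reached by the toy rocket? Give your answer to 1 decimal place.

380.4 m

Phase 1 (powered ascent): v₀ = 0 m/s, a = 30 m/s².
v = v₀ + at = 0 + (30)(2.5) = 75.0 m/s
Δx = v₀t + ½at² = 0·2.5 + 0.5·30·2.5² = 93.8 m

Phase 2 (coasting upward): v₀ = 75.0 m/s, a = -9.81 m/s².
v = v₀ + at → t = (0 − 75.0) / -9.81 = 7.65 s
v² = v₀² + 2aΔx → Δx = (0² − 75.0²)/(2·-9.81) = 287 m
Maximum height = 93.8 + 287 = 380 m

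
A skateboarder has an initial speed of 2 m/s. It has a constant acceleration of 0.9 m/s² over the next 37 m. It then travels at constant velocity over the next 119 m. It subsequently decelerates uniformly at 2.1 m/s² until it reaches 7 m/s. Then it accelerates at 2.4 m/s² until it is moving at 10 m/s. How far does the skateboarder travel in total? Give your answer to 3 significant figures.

172 m

Phase 1 (accelerating): v₀ = 2.00 m/s, a = 0.9 m/s².
v² = v₀² + 2aΔx = 2.00² + 2·0.9·37 = 70.6 → v = 8.40 m/s
t = (v − v₀)/a = (8.40 − 2.00)/0.9 = 7.11 s

Phase 2 (constant speed): v₀ = 8.40 m/s, a = 0 m/s².
Constant speed: t = d/v = 119/8.40 = 14.2 s

Phase 3 (decelerating): v₀ = 8.40 m/s, a = -2.1 m/s².
v = v₀ + at → t = (7 − 8.40) / -2.1 = 0.668 s
v² = v₀² + 2aΔx → Δx = (7² − 8.40²)/(2·-2.1) = 5.14 m

Phase 4 (accelerating): v₀ = 7.00 m/s, a = 2.4 m/s².
v = v₀ + at → t = (10 − 7.00) / 2.4 = 1.25 s
v² = v₀² + 2aΔx → Δx = (10² − 7.00²)/(2·2.4) = 10.6 m
Total distance = 37.0 + 119 + 5.14 + 10.6 = 172 m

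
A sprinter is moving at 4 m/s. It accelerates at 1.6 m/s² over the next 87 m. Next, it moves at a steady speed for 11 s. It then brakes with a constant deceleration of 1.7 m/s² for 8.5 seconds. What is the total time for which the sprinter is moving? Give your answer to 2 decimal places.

27.72 s

Phase 1 (accelerating): v₀ = 4.00 m/s, a = 1.6 m/s².
v² = v₀² + 2aΔx = 4.00² + 2·1.6·87 = 294 → v = 17.2 m/s
t = (v − v₀)/a = (17.2 − 4.00)/1.6 = 8.22 s

Phase 2 (constant speed): v₀ = 17.2 m/s, a = 0 m/s².
v = v₀ + at = 17.2 + (0)(11) = 17.2 m/s
Δx = v₀t + ½at² = 17.2·11 + 0.5·0·11² = 189 m

Phase 3 (decelerating): v₀ = 17.2 m/s, a = -1.7 m/s².
v = v₀ + at = 17.2 + (-1.7)(8.5) = 2.71 m/s
Δx = v₀t + ½at² = 17.2·8.5 + 0.5·-1.7·8.5² = 84.4 m
Total time = 8.22 + 11.0 + 8.50 = 27.7 s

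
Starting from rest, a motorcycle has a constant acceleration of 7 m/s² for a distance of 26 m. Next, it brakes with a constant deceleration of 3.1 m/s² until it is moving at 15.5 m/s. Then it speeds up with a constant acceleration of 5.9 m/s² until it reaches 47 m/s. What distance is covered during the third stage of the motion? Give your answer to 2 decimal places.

166.84 m

Phase 1 (accelerating): v₀ = 0 m/s, a = 7 m/s².
v² = v₀² + 2aΔx = 0² + 2·7·26 = 364 → v = 19.1 m/s
t = (v − v₀)/a = (19.1 − 0)/7 = 2.73 s

Phase 2 (decelerating): v₀ = 19.1 m/s, a = -3.1 m/s².
v = v₀ + at → t = (15.5 − 19.1) / -3.1 = 1.15 s
v² = v₀² + 2aΔx → Δx = (15.5² − 19.1²)/(2·-3.1) = 20.0 m

Phase 3 (accelerating): v₀ = 15.5 m/s, a = 5.9 m/s².
v = v₀ + at → t = (47 − 15.5) / 5.9 = 5.34 s
v² = v₀² + 2aΔx → Δx = (47² − 15.5²)/(2·5.9) = 167 m
Distance in phase 3 = 167 m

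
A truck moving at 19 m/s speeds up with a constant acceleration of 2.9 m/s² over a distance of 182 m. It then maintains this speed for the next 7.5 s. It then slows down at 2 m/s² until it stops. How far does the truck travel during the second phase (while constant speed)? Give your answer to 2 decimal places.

Phase 1 (accelerating): v₀ = 19.0 m/s, a = 2.9 m/s².
v² = v₀² + 2aΔx = 19.0² + 2·2.9·182 = 1420 → v = 37.6 m/s
t = (v − v₀)/a = (37.6 − 19.0)/2.9 = 6.43 s

Phase 2 (constant speed): v₀ = 37.6 m/s, a = 0 m/s².
v = v₀ + at = 37.6 + (0)(7.5) = 37.6 m/s
Δx = v₀t + ½at² = 37.6·7.5 + 0.5·0·7.5² = 282 m
Distance in phase 2 = 282 m

282.28 m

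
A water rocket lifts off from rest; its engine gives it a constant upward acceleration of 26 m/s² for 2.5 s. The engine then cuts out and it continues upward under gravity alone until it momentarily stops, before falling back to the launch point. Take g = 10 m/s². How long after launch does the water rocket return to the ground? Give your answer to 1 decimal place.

Phase 1 (powered ascent): v₀ = 0 m/s, a = 26 m/s².
v = v₀ + at = 0 + (26)(2.5) = 65.0 m/s
Δx = v₀t + ½at² = 0·2.5 + 0.5·26·2.5² = 81.2 m

Phase 2 (coasting upward): v₀ = 65.0 m/s, a = -10 m/s².
v = v₀ + at → t = (0 − 65.0) / -10 = 6.50 s
v² = v₀² + 2aΔx → Δx = (0² − 65.0²)/(2·-10) = 211 m

Phase 3 (free fall): v₀ = 0 m/s, a = -10 m/s².
Falls 292 m from rest: t = √(2·292/10) = 7.65 s; v = g·t = 76.5 m/s.
Total time = 2.50 + 6.50 + 7.65 = 16.6 s

16.6 s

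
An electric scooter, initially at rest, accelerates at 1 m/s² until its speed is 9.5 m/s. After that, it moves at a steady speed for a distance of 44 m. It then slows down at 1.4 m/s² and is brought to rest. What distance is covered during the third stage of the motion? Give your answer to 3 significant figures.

Phase 1 (accelerating): v₀ = 0 m/s, a = 1 m/s².
v = v₀ + at → t = (9.5 − 0) / 1 = 9.50 s
v² = v₀² + 2aΔx → Δx = (9.5² − 0²)/(2·1) = 45.1 m

Phase 2 (constant speed): v₀ = 9.50 m/s, a = 0 m/s².
Constant speed: t = d/v = 44/9.50 = 4.63 s

Phase 3 (decelerating): v₀ = 9.50 m/s, a = -1.4 m/s².
v = v₀ + at → t = (0 − 9.50) / -1.4 = 6.79 s
v² = v₀² + 2aΔx → Δx = (0² − 9.50²)/(2·-1.4) = 32.2 m
Distance in phase 3 = 32.2 m

32.2 m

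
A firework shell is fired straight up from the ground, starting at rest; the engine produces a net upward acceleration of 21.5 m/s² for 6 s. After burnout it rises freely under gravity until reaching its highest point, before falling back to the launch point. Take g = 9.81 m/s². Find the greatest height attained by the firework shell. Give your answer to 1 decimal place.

Phase 1 (powered ascent): v₀ = 0 m/s, a = 21.5 m/s².
v = v₀ + at = 0 + (21.5)(6) = 129 m/s
Δx = v₀t + ½at² = 0·6 + 0.5·21.5·6² = 387 m

Phase 2 (coasting upward): v₀ = 129 m/s, a = -9.81 m/s².
v = v₀ + at → t = (0 − 129) / -9.81 = 13.1 s
v² = v₀² + 2aΔx → Δx = (0² − 129²)/(2·-9.81) = 848 m
Maximum height = 387 + 848 = 1240 m

1235.2 m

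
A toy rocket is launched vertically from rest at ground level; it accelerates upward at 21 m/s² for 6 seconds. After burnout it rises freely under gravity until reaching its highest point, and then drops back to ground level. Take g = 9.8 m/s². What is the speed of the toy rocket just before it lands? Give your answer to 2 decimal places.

152.59 m/s

Phase 1 (powered ascent): v₀ = 0 m/s, a = 21 m/s².
v = v₀ + at = 0 + (21)(6) = 126 m/s
Δx = v₀t + ½at² = 0·6 + 0.5·21·6² = 378 m

Phase 2 (coasting upward): v₀ = 126 m/s, a = -9.8 m/s².
v = v₀ + at → t = (0 − 126) / -9.8 = 12.9 s
v² = v₀² + 2aΔx → Δx = (0² − 126²)/(2·-9.8) = 810 m

Phase 3 (free fall): v₀ = 0 m/s, a = -9.8 m/s².
Falls 1190 m from rest: t = √(2·1190/9.8) = 15.6 s; v = g·t = 153 m/s.
Impact speed = 153 m/s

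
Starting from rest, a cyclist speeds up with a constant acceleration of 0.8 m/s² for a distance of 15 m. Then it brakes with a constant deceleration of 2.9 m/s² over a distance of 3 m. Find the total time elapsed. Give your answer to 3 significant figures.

6.93 s

Phase 1 (accelerating): v₀ = 0 m/s, a = 0.8 m/s².
v² = v₀² + 2aΔx = 0² + 2·0.8·15 = 24.0 → v = 4.90 m/s
t = (v − v₀)/a = (4.90 − 0)/0.8 = 6.12 s

Phase 2 (decelerating): v₀ = 4.90 m/s, a = -2.9 m/s².
v² = v₀² + 2aΔx = 4.90² + 2·-2.9·3 = 6.60 → v = 2.57 m/s
t = (v − v₀)/a = (2.57 − 4.90)/-2.9 = 0.803 s
Total time = 6.12 + 0.803 = 6.93 s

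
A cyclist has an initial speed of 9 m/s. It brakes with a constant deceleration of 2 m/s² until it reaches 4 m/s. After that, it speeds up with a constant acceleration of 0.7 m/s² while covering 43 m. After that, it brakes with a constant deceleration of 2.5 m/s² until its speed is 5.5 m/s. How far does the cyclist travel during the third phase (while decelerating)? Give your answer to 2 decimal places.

Phase 1 (decelerating): v₀ = 9.00 m/s, a = -2 m/s².
v = v₀ + at → t = (4 − 9.00) / -2 = 2.50 s
v² = v₀² + 2aΔx → Δx = (4² − 9.00²)/(2·-2) = 16.2 m

Phase 2 (accelerating): v₀ = 4.00 m/s, a = 0.7 m/s².
v² = v₀² + 2aΔx = 4.00² + 2·0.7·43 = 76.2 → v = 8.73 m/s
t = (v − v₀)/a = (8.73 − 4.00)/0.7 = 6.76 s

Phase 3 (decelerating): v₀ = 8.73 m/s, a = -2.5 m/s².
v = v₀ + at → t = (5.5 − 8.73) / -2.5 = 1.29 s
v² = v₀² + 2aΔx → Δx = (5.5² − 8.73²)/(2·-2.5) = 9.19 m
Distance in phase 3 = 9.19 m

9.19 m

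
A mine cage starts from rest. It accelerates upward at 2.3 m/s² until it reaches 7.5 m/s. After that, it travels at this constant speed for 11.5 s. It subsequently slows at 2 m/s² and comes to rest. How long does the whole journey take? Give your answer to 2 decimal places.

18.51 s

Phase 1 (accelerating): v₀ = 0 m/s, a = 2.3 m/s².
v = v₀ + at → t = (7.5 − 0) / 2.3 = 3.26 s
v² = v₀² + 2aΔx → Δx = (7.5² − 0²)/(2·2.3) = 12.2 m

Phase 2 (constant speed): v₀ = 7.50 m/s, a = 0 m/s².
v = v₀ + at = 7.50 + (0)(11.5) = 7.50 m/s
Δx = v₀t + ½at² = 7.50·11.5 + 0.5·0·11.5² = 86.2 m

Phase 3 (decelerating): v₀ = 7.50 m/s, a = -2 m/s².
v = v₀ + at → t = (0 − 7.50) / -2 = 3.75 s
v² = v₀² + 2aΔx → Δx = (0² − 7.50²)/(2·-2) = 14.1 m
Total time = 3.26 + 11.5 + 3.75 = 18.5 s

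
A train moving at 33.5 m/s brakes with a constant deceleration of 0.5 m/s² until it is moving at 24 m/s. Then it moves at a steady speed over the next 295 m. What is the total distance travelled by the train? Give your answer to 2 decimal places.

841.25 m

Phase 1 (decelerating): v₀ = 33.5 m/s, a = -0.5 m/s².
v = v₀ + at → t = (24 − 33.5) / -0.5 = 19.0 s
v² = v₀² + 2aΔx → Δx = (24² − 33.5²)/(2·-0.5) = 546 m

Phase 2 (constant speed): v₀ = 24.0 m/s, a = 0 m/s².
Constant speed: t = d/v = 295/24.0 = 12.3 s
Total distance = 546 + 295 = 841 m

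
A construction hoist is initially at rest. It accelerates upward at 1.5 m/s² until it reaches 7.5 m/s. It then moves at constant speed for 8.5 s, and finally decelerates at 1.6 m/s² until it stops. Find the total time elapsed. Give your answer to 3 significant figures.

18.2 s

Phase 1 (accelerating): v₀ = 0 m/s, a = 1.5 m/s².
v = v₀ + at → t = (7.5 − 0) / 1.5 = 5.00 s
v² = v₀² + 2aΔx → Δx = (7.5² − 0²)/(2·1.5) = 18.8 m

Phase 2 (constant speed): v₀ = 7.50 m/s, a = 0 m/s².
v = v₀ + at = 7.50 + (0)(8.5) = 7.50 m/s
Δx = v₀t + ½at² = 7.50·8.5 + 0.5·0·8.5² = 63.8 m

Phase 3 (decelerating): v₀ = 7.50 m/s, a = -1.6 m/s².
v = v₀ + at → t = (0 − 7.50) / -1.6 = 4.69 s
v² = v₀² + 2aΔx → Δx = (0² − 7.50²)/(2·-1.6) = 17.6 m
Total time = 5.00 + 8.50 + 4.69 = 18.2 s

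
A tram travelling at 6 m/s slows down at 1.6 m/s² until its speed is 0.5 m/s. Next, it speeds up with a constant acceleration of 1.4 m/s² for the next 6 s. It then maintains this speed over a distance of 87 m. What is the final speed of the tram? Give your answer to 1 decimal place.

Phase 1 (decelerating): v₀ = 6.00 m/s, a = -1.6 m/s².
v = v₀ + at → t = (0.5 − 6.00) / -1.6 = 3.44 s
v² = v₀² + 2aΔx → Δx = (0.5² − 6.00²)/(2·-1.6) = 11.2 m

Phase 2 (accelerating): v₀ = 0.500 m/s, a = 1.4 m/s².
v = v₀ + at = 0.500 + (1.4)(6) = 8.90 m/s
Δx = v₀t + ½at² = 0.500·6 + 0.5·1.4·6² = 28.2 m

Phase 3 (constant speed): v₀ = 8.90 m/s, a = 0 m/s².
Constant speed: t = d/v = 87/8.90 = 9.78 s
Final speed = 8.90 m/s

8.9 m/s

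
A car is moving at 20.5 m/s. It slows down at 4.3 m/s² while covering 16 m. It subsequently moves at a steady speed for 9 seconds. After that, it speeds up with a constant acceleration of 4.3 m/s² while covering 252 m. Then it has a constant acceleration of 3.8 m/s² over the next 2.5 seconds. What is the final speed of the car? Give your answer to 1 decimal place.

59.0 m/s

Phase 1 (decelerating): v₀ = 20.5 m/s, a = -4.3 m/s².
v² = v₀² + 2aΔx = 20.5² + 2·-4.3·16 = 283 → v = 16.8 m/s
t = (v − v₀)/a = (16.8 − 20.5)/-4.3 = 0.858 s

Phase 2 (constant speed): v₀ = 16.8 m/s, a = 0 m/s².
v = v₀ + at = 16.8 + (0)(9) = 16.8 m/s
Δx = v₀t + ½at² = 16.8·9 + 0.5·0·9² = 151 m

Phase 3 (accelerating): v₀ = 16.8 m/s, a = 4.3 m/s².
v² = v₀² + 2aΔx = 16.8² + 2·4.3·252 = 2450 → v = 49.5 m/s
t = (v − v₀)/a = (49.5 − 16.8)/4.3 = 7.60 s

Phase 4 (accelerating): v₀ = 49.5 m/s, a = 3.8 m/s².
v = v₀ + at = 49.5 + (3.8)(2.5) = 59.0 m/s
Δx = v₀t + ½at² = 49.5·2.5 + 0.5·3.8·2.5² = 136 m
Final speed = 59.0 m/s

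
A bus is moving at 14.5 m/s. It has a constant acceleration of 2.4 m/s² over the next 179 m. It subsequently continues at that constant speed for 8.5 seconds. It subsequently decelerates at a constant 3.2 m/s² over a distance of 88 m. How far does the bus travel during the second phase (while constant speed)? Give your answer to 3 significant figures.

278 m

Phase 1 (accelerating): v₀ = 14.5 m/s, a = 2.4 m/s².
v² = v₀² + 2aΔx = 14.5² + 2·2.4·179 = 1070 → v = 32.7 m/s
t = (v − v₀)/a = (32.7 − 14.5)/2.4 = 7.58 s

Phase 2 (constant speed): v₀ = 32.7 m/s, a = 0 m/s².
v = v₀ + at = 32.7 + (0)(8.5) = 32.7 m/s
Δx = v₀t + ½at² = 32.7·8.5 + 0.5·0·8.5² = 278 m
Distance in phase 2 = 278 m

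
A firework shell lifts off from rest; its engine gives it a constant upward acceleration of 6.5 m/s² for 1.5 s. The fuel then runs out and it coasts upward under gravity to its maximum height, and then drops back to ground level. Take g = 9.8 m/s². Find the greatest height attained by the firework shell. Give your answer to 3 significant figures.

12.2 m

Phase 1 (powered ascent): v₀ = 0 m/s, a = 6.5 m/s².
v = v₀ + at = 0 + (6.5)(1.5) = 9.75 m/s
Δx = v₀t + ½at² = 0·1.5 + 0.5·6.5·1.5² = 7.31 m

Phase 2 (coasting upward): v₀ = 9.75 m/s, a = -9.8 m/s².
v = v₀ + at → t = (0 − 9.75) / -9.8 = 0.995 s
v² = v₀² + 2aΔx → Δx = (0² − 9.75²)/(2·-9.8) = 4.85 m
Maximum height = 7.31 + 4.85 = 12.2 m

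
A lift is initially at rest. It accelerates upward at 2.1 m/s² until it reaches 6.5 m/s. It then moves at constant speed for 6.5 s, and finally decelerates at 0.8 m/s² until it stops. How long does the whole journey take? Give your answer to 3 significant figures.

17.7 s

Phase 1 (accelerating): v₀ = 0 m/s, a = 2.1 m/s².
v = v₀ + at → t = (6.5 − 0) / 2.1 = 3.10 s
v² = v₀² + 2aΔx → Δx = (6.5² − 0²)/(2·2.1) = 10.1 m

Phase 2 (constant speed): v₀ = 6.50 m/s, a = 0 m/s².
v = v₀ + at = 6.50 + (0)(6.5) = 6.50 m/s
Δx = v₀t + ½at² = 6.50·6.5 + 0.5·0·6.5² = 42.2 m

Phase 3 (decelerating): v₀ = 6.50 m/s, a = -0.8 m/s².
v = v₀ + at → t = (0 − 6.50) / -0.8 = 8.12 s
v² = v₀² + 2aΔx → Δx = (0² − 6.50²)/(2·-0.8) = 26.4 m
Total time = 3.10 + 6.50 + 8.12 = 17.7 s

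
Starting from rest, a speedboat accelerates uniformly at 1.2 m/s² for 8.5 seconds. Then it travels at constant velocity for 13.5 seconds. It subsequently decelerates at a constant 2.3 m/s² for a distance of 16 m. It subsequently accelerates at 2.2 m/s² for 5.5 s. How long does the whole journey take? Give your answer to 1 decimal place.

29.5 s

Phase 1 (accelerating): v₀ = 0 m/s, a = 1.2 m/s².
v = v₀ + at = 0 + (1.2)(8.5) = 10.2 m/s
Δx = v₀t + ½at² = 0·8.5 + 0.5·1.2·8.5² = 43.3 m

Phase 2 (constant speed): v₀ = 10.2 m/s, a = 0 m/s².
v = v₀ + at = 10.2 + (0)(13.5) = 10.2 m/s
Δx = v₀t + ½at² = 10.2·13.5 + 0.5·0·13.5² = 138 m

Phase 3 (decelerating): v₀ = 10.2 m/s, a = -2.3 m/s².
v² = v₀² + 2aΔx = 10.2² + 2·-2.3·16 = 30.4 → v = 5.52 m/s
t = (v − v₀)/a = (5.52 − 10.2)/-2.3 = 2.04 s

Phase 4 (accelerating): v₀ = 5.52 m/s, a = 2.2 m/s².
v = v₀ + at = 5.52 + (2.2)(5.5) = 17.6 m/s
Δx = v₀t + ½at² = 5.52·5.5 + 0.5·2.2·5.5² = 63.6 m
Total time = 8.50 + 13.5 + 2.04 + 5.50 = 29.5 s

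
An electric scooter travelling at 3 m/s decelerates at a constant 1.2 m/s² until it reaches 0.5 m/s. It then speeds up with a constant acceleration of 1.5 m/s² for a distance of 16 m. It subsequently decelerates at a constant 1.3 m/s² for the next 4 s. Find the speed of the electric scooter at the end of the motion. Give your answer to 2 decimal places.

1.75 m/s

Phase 1 (decelerating): v₀ = 3.00 m/s, a = -1.2 m/s².
v = v₀ + at → t = (0.5 − 3.00) / -1.2 = 2.08 s
v² = v₀² + 2aΔx → Δx = (0.5² − 3.00²)/(2·-1.2) = 3.65 m

Phase 2 (accelerating): v₀ = 0.500 m/s, a = 1.5 m/s².
v² = v₀² + 2aΔx = 0.500² + 2·1.5·16 = 48.2 → v = 6.95 m/s
t = (v − v₀)/a = (6.95 − 0.500)/1.5 = 4.30 s

Phase 3 (decelerating): v₀ = 6.95 m/s, a = -1.3 m/s².
v = v₀ + at = 6.95 + (-1.3)(4) = 1.75 m/s
Δx = v₀t + ½at² = 6.95·4 + 0.5·-1.3·4² = 17.4 m
Final speed = 1.75 m/s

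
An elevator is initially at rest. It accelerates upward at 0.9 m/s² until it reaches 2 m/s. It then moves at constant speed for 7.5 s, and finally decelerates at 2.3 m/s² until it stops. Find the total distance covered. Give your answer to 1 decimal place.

Phase 1 (accelerating): v₀ = 0 m/s, a = 0.9 m/s².
v = v₀ + at → t = (2 − 0) / 0.9 = 2.22 s
v² = v₀² + 2aΔx → Δx = (2² − 0²)/(2·0.9) = 2.22 m

Phase 2 (constant speed): v₀ = 2.00 m/s, a = 0 m/s².
v = v₀ + at = 2.00 + (0)(7.5) = 2.00 m/s
Δx = v₀t + ½at² = 2.00·7.5 + 0.5·0·7.5² = 15.0 m

Phase 3 (decelerating): v₀ = 2.00 m/s, a = -2.3 m/s².
v = v₀ + at → t = (0 − 2.00) / -2.3 = 0.870 s
v² = v₀² + 2aΔx → Δx = (0² − 2.00²)/(2·-2.3) = 0.870 m
Total distance = 2.22 + 15.0 + 0.870 = 18.1 m

18.1 m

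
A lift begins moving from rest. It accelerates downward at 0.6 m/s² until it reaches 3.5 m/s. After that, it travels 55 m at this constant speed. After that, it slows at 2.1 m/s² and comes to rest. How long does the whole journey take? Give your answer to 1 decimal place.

23.2 s

Phase 1 (accelerating): v₀ = 0 m/s, a = 0.6 m/s².
v = v₀ + at → t = (3.5 − 0) / 0.6 = 5.83 s
v² = v₀² + 2aΔx → Δx = (3.5² − 0²)/(2·0.6) = 10.2 m

Phase 2 (constant speed): v₀ = 3.50 m/s, a = 0 m/s².
Constant speed: t = d/v = 55/3.50 = 15.7 s

Phase 3 (decelerating): v₀ = 3.50 m/s, a = -2.1 m/s².
v = v₀ + at → t = (0 − 3.50) / -2.1 = 1.67 s
v² = v₀² + 2aΔx → Δx = (0² − 3.50²)/(2·-2.1) = 2.92 m
Total time = 5.83 + 15.7 + 1.67 = 23.2 s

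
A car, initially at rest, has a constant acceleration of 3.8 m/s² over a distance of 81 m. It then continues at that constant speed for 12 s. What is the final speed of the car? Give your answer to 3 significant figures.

24.8 m/s

Phase 1 (accelerating): v₀ = 0 m/s, a = 3.8 m/s².
v² = v₀² + 2aΔx = 0² + 2·3.8·81 = 616 → v = 24.8 m/s
t = (v − v₀)/a = (24.8 − 0)/3.8 = 6.53 s

Phase 2 (constant speed): v₀ = 24.8 m/s, a = 0 m/s².
v = v₀ + at = 24.8 + (0)(12) = 24.8 m/s
Δx = v₀t + ½at² = 24.8·12 + 0.5·0·12² = 298 m
Final speed = 24.8 m/s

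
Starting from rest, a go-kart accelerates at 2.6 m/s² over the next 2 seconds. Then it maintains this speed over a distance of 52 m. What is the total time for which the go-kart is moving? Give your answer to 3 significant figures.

12.0 s

Phase 1 (accelerating): v₀ = 0 m/s, a = 2.6 m/s².
v = v₀ + at = 0 + (2.6)(2) = 5.20 m/s
Δx = v₀t + ½at² = 0·2 + 0.5·2.6·2² = 5.20 m

Phase 2 (constant speed): v₀ = 5.20 m/s, a = 0 m/s².
Constant speed: t = d/v = 52/5.20 = 10.0 s
Total time = 2.00 + 10.0 = 12.0 s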